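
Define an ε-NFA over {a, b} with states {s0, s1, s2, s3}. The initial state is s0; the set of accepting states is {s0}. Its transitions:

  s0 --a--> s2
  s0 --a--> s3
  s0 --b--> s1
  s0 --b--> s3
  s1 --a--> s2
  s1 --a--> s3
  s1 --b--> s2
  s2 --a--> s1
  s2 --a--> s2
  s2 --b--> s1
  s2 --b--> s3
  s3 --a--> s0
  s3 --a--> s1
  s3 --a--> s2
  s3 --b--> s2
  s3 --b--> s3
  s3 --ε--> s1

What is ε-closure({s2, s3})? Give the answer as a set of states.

Begin with {s2, s3}.
s3 →ε {s1}; add s1.
ε-closure = {s1, s2, s3}.

{s1, s2, s3}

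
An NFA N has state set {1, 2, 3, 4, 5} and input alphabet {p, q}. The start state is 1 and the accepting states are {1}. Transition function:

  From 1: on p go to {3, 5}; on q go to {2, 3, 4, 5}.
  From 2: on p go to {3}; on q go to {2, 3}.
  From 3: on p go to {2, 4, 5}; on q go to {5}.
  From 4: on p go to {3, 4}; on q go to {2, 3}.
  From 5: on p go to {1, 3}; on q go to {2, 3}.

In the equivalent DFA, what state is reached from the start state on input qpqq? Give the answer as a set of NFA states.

Start: {1}.
δ(1,q) = {2, 3, 4, 5}.
Union: {2, 3, 4, 5}.
After q: {2, 3, 4, 5}.
δ(2,p) = {3}; δ(3,p) = {2, 4, 5}; δ(4,p) = {3, 4}; δ(5,p) = {1, 3}.
Union: {1, 2, 3, 4, 5}.
After p: {1, 2, 3, 4, 5}.
δ(1,q) = {2, 3, 4, 5}; δ(2,q) = {2, 3}; δ(3,q) = {5}; δ(4,q) = {2, 3}; δ(5,q) = {2, 3}.
Union: {2, 3, 4, 5}.
After q: {2, 3, 4, 5}.
δ(2,q) = {2, 3}; δ(3,q) = {5}; δ(4,q) = {2, 3}; δ(5,q) = {2, 3}.
Union: {2, 3, 5}.
After q: {2, 3, 5}.

{2, 3, 5}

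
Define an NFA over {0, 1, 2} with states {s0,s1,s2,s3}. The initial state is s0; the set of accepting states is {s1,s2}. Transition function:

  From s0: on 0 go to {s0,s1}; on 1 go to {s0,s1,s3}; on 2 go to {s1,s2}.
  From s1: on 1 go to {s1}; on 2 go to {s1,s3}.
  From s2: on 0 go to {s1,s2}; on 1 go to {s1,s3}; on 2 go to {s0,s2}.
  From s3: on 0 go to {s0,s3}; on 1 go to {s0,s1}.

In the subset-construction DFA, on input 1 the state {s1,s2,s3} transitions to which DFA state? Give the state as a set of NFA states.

{s0,s1,s3}

δ(s1,1) = {s1}; δ(s2,1) = {s1,s3}; δ(s3,1) = {s0,s1}.
Union: {s0,s1,s3}.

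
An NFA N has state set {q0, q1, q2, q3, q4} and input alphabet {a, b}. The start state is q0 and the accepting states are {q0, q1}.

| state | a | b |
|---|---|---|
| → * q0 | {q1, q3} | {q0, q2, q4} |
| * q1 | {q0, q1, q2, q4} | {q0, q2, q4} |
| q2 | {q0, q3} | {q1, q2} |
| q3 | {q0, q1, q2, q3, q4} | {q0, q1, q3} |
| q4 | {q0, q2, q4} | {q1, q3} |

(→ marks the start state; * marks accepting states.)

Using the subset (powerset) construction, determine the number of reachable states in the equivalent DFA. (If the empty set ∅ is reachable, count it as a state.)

Start state of the DFA: {q0}.
{q0} --a--> {q1, q3}  [new]
{q0} --b--> {q0, q2, q4}  [new]
{q1, q3} --a--> {q0, q1, q2, q3, q4}  [new]
{q1, q3} --b--> {q0, q1, q2, q3, q4}  [seen]
{q0, q2, q4} --a--> {q0, q1, q2, q3, q4}  [seen]
{q0, q2, q4} --b--> {q0, q1, q2, q3, q4}  [seen]
{q0, q1, q2, q3, q4} --a--> {q0, q1, q2, q3, q4}  [seen]
{q0, q1, q2, q3, q4} --b--> {q0, q1, q2, q3, q4}  [seen]
Reachable DFA states: {q0}, {q1, q3}, {q0, q2, q4}, {q0, q1, q2, q3, q4}.

4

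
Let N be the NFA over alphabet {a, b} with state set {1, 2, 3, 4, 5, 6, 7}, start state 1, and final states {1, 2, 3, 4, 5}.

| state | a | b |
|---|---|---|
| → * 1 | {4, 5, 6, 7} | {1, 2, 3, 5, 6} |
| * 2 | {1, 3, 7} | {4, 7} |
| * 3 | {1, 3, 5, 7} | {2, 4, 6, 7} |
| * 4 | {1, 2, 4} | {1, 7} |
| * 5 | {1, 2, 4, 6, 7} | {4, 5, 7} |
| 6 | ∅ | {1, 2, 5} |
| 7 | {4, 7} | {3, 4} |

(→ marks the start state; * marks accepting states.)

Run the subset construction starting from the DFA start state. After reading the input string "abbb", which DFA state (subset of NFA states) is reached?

{1, 2, 3, 4, 5, 6, 7}

Start: {1}.
δ(1,a) = {4, 5, 6, 7}.
Union: {4, 5, 6, 7}.
After a: {4, 5, 6, 7}.
δ(4,b) = {1, 7}; δ(5,b) = {4, 5, 7}; δ(6,b) = {1, 2, 5}; δ(7,b) = {3, 4}.
Union: {1, 2, 3, 4, 5, 7}.
After b: {1, 2, 3, 4, 5, 7}.
δ(1,b) = {1, 2, 3, 5, 6}; δ(2,b) = {4, 7}; δ(3,b) = {2, 4, 6, 7}; δ(4,b) = {1, 7}; δ(5,b) = {4, 5, 7}; δ(7,b) = {3, 4}.
Union: {1, 2, 3, 4, 5, 6, 7}.
After b: {1, 2, 3, 4, 5, 6, 7}.
δ(1,b) = {1, 2, 3, 5, 6}; δ(2,b) = {4, 7}; δ(3,b) = {2, 4, 6, 7}; δ(4,b) = {1, 7}; δ(5,b) = {4, 5, 7}; δ(6,b) = {1, 2, 5}; δ(7,b) = {3, 4}.
Union: {1, 2, 3, 4, 5, 6, 7}.
After b: {1, 2, 3, 4, 5, 6, 7}.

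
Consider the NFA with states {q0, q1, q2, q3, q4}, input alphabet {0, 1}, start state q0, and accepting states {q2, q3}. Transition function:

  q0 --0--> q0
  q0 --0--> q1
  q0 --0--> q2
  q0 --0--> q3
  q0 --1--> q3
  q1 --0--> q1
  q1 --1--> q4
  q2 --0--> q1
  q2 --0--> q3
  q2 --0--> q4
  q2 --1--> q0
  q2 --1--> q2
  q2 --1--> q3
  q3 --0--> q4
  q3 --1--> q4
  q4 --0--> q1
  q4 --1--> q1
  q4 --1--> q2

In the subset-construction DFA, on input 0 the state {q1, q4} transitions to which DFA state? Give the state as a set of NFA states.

δ(q1,0) = {q1}; δ(q4,0) = {q1}.
Union: {q1}.

{q1}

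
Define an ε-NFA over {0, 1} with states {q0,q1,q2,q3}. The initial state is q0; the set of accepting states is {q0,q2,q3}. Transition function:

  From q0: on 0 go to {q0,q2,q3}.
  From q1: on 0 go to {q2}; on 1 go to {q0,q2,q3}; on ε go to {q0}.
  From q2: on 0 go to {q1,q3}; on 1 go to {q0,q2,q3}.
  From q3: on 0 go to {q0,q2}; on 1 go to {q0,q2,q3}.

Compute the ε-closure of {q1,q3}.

Begin with {q1,q3}.
q1 →ε {q0}; add q0.
ε-closure = {q0,q1,q3}.

{q0,q1,q3}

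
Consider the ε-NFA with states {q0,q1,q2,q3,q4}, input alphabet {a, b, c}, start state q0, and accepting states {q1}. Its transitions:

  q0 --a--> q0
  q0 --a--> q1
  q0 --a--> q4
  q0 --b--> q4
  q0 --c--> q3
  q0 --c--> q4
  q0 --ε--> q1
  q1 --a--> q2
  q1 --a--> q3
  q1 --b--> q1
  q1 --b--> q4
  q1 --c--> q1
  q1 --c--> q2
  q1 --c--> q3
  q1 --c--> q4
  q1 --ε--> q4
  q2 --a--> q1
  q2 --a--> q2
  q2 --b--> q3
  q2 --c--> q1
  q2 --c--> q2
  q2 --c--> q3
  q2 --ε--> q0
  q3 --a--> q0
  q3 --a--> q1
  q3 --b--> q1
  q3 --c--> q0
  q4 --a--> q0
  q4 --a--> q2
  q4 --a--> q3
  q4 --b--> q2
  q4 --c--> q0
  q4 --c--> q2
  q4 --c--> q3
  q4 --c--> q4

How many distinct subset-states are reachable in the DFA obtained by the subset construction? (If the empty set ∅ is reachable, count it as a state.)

Start state of the DFA: {q0,q1,q4} (ε-closure of the NFA start).
{q0,q1,q4} --a--> {q0,q1,q2,q3,q4}  [new]
{q0,q1,q4} --b--> {q0,q1,q2,q4}  [new]
{q0,q1,q4} --c--> {q0,q1,q2,q3,q4}  [seen]
{q0,q1,q2,q3,q4} --a--> {q0,q1,q2,q3,q4}  [seen]
{q0,q1,q2,q3,q4} --b--> {q0,q1,q2,q3,q4}  [seen]
{q0,q1,q2,q3,q4} --c--> {q0,q1,q2,q3,q4}  [seen]
{q0,q1,q2,q4} --a--> {q0,q1,q2,q3,q4}  [seen]
{q0,q1,q2,q4} --b--> {q0,q1,q2,q3,q4}  [seen]
{q0,q1,q2,q4} --c--> {q0,q1,q2,q3,q4}  [seen]
Reachable DFA states: {q0,q1,q4}, {q0,q1,q2,q3,q4}, {q0,q1,q2,q4}.

3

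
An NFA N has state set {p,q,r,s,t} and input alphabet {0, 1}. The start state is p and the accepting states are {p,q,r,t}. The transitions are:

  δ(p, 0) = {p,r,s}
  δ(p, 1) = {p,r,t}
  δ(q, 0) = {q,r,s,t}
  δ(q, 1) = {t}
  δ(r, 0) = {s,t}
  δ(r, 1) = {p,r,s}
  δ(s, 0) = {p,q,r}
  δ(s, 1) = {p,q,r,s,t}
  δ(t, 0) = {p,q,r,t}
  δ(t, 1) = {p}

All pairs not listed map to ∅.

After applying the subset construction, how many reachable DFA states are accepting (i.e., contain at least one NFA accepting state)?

Start state of the DFA: {p}.
{p} --0--> {p,r,s}  [new]
{p} --1--> {p,r,t}  [new]
{p,r,s} --0--> {p,q,r,s,t}  [new]
{p,r,s} --1--> {p,q,r,s,t}  [seen]
{p,r,t} --0--> {p,q,r,s,t}  [seen]
{p,r,t} --1--> {p,r,s,t}  [new]
{p,q,r,s,t} --0--> {p,q,r,s,t}  [seen]
{p,q,r,s,t} --1--> {p,q,r,s,t}  [seen]
{p,r,s,t} --0--> {p,q,r,s,t}  [seen]
{p,r,s,t} --1--> {p,q,r,s,t}  [seen]
Reachable DFA states: {p}, {p,r,s}, {p,r,t}, {p,q,r,s,t}, {p,r,s,t}.
Accepting DFA states (contain an NFA accepting state): {p}, {p,r,s}, {p,r,t}, {p,q,r,s,t}, {p,r,s,t}.

5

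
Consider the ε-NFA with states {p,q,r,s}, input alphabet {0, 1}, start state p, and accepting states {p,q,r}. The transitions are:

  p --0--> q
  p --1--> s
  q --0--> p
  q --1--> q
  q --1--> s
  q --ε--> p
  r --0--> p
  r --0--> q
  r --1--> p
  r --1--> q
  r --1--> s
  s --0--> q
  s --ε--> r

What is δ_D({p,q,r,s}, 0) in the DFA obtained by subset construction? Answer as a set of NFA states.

δ(p,0) = {q}; δ(q,0) = {p}; δ(r,0) = {p,q}; δ(s,0) = {q}.
Union: {p,q}.

{p,q}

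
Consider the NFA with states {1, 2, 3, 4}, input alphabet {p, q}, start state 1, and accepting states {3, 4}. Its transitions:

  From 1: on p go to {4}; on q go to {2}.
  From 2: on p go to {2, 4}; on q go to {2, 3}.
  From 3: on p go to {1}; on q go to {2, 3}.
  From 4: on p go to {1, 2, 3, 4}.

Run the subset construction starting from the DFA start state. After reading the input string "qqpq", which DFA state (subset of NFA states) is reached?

{2, 3}

Start: {1}.
δ(1,q) = {2}.
Union: {2}.
After q: {2}.
δ(2,q) = {2, 3}.
Union: {2, 3}.
After q: {2, 3}.
δ(2,p) = {2, 4}; δ(3,p) = {1}.
Union: {1, 2, 4}.
After p: {1, 2, 4}.
δ(1,q) = {2}; δ(2,q) = {2, 3}; δ(4,q) = ∅.
Union: {2, 3}.
After q: {2, 3}.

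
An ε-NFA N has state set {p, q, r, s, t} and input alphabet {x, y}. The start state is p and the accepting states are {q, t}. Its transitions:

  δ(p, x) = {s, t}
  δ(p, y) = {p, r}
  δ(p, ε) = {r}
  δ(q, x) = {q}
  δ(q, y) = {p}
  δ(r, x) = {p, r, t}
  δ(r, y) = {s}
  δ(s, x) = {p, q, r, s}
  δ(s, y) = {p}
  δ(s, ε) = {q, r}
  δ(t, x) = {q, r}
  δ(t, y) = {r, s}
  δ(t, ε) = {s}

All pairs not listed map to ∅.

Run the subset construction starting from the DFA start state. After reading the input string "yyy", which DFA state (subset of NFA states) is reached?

Start: {p, r}.
δ(p,y) = {p, r}; δ(r,y) = {s}.
Union: {p, r, s}.
ε-closure gives {p, q, r, s}.
After y: {p, q, r, s}.
δ(p,y) = {p, r}; δ(q,y) = {p}; δ(r,y) = {s}; δ(s,y) = {p}.
Union: {p, r, s}.
ε-closure gives {p, q, r, s}.
After y: {p, q, r, s}.
δ(p,y) = {p, r}; δ(q,y) = {p}; δ(r,y) = {s}; δ(s,y) = {p}.
Union: {p, r, s}.
ε-closure gives {p, q, r, s}.
After y: {p, q, r, s}.

{p, q, r, s}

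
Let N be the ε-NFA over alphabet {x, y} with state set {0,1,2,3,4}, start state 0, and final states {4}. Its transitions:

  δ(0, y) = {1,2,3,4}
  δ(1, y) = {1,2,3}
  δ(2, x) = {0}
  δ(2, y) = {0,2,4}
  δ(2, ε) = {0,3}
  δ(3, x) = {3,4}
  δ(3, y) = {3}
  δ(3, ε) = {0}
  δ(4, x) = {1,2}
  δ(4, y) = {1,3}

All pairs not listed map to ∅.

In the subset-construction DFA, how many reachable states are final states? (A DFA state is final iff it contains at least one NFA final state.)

Start state of the DFA: {0} (ε-closure of the NFA start).
{0} --x--> ∅  [new]
{0} --y--> {0,1,2,3,4}  [new]
∅ --x--> ∅  [seen]
∅ --y--> ∅  [seen]
{0,1,2,3,4} --x--> {0,1,2,3,4}  [seen]
{0,1,2,3,4} --y--> {0,1,2,3,4}  [seen]
Reachable DFA states: {0}, ∅, {0,1,2,3,4}.
Accepting DFA states (contain an NFA accepting state): {0,1,2,3,4}.

1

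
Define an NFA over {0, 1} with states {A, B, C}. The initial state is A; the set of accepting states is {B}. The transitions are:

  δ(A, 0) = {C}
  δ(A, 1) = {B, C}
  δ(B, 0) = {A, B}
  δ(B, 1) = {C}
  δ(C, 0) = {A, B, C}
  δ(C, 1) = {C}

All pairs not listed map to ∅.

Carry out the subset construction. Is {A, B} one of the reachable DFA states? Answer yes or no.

Start state of the DFA: {A}.
{A} --0--> {C}  [new]
{A} --1--> {B, C}  [new]
{C} --0--> {A, B, C}  [new]
{C} --1--> {C}  [seen]
{B, C} --0--> {A, B, C}  [seen]
{B, C} --1--> {C}  [seen]
{A, B, C} --0--> {A, B, C}  [seen]
{A, B, C} --1--> {B, C}  [seen]
Reachable DFA states: {A}, {C}, {B, C}, {A, B, C}.
{A, B} is not among them.

no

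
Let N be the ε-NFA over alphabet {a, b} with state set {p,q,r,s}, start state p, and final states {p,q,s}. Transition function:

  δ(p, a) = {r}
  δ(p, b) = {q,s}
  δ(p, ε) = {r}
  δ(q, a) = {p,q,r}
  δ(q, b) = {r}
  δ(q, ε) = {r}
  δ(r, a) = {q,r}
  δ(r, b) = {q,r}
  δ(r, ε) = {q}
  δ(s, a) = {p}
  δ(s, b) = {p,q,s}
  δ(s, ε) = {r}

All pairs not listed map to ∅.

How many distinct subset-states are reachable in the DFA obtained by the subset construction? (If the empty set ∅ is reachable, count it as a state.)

Start state of the DFA: {p,q,r} (ε-closure of the NFA start).
{p,q,r} --a--> {p,q,r}  [seen]
{p,q,r} --b--> {q,r,s}  [new]
{q,r,s} --a--> {p,q,r}  [seen]
{q,r,s} --b--> {p,q,r,s}  [new]
{p,q,r,s} --a--> {p,q,r}  [seen]
{p,q,r,s} --b--> {p,q,r,s}  [seen]
Reachable DFA states: {p,q,r}, {q,r,s}, {p,q,r,s}.

3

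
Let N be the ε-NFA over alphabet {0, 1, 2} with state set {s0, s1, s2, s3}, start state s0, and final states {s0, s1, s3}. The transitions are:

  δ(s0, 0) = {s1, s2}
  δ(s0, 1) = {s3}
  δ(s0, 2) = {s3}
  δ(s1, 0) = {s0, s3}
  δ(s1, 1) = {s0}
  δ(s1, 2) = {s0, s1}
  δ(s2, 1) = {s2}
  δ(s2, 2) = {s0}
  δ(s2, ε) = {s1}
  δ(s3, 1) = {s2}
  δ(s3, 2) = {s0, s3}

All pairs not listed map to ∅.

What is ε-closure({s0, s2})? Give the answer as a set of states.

{s0, s1, s2}

Begin with {s0, s2}.
s2 →ε {s1}; add s1.
ε-closure = {s0, s1, s2}.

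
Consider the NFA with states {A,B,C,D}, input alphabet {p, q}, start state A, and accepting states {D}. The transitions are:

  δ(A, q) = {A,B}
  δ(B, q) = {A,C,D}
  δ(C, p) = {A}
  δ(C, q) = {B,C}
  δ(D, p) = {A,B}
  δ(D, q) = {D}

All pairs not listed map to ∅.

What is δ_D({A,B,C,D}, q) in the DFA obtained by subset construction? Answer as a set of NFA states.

δ(A,q) = {A,B}; δ(B,q) = {A,C,D}; δ(C,q) = {B,C}; δ(D,q) = {D}.
Union: {A,B,C,D}.

{A,B,C,D}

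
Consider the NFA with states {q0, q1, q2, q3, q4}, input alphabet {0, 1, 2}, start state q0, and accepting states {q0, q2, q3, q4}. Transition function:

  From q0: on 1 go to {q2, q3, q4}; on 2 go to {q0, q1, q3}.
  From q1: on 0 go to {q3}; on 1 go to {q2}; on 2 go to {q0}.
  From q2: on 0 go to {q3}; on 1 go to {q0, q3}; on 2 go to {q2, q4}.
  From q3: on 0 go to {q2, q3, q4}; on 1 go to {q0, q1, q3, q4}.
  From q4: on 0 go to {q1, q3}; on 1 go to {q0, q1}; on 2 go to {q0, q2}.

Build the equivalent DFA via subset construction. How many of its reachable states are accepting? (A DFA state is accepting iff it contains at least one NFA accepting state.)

9

Start state of the DFA: {q0}.
{q0} --0--> ∅  [new]
{q0} --1--> {q2, q3, q4}  [new]
{q0} --2--> {q0, q1, q3}  [new]
∅ --0--> ∅  [seen]
∅ --1--> ∅  [seen]
∅ --2--> ∅  [seen]
{q2, q3, q4} --0--> {q1, q2, q3, q4}  [new]
{q2, q3, q4} --1--> {q0, q1, q3, q4}  [new]
{q2, q3, q4} --2--> {q0, q2, q4}  [new]
{q0, q1, q3} --0--> {q2, q3, q4}  [seen]
{q0, q1, q3} --1--> {q0, q1, q2, q3, q4}  [new]
{q0, q1, q3} --2--> {q0, q1, q3}  [seen]
{q1, q2, q3, q4} --0--> {q1, q2, q3, q4}  [seen]
{q1, q2, q3, q4} --1--> {q0, q1, q2, q3, q4}  [seen]
{q1, q2, q3, q4} --2--> {q0, q2, q4}  [seen]
{q0, q1, q3, q4} --0--> {q1, q2, q3, q4}  [seen]
{q0, q1, q3, q4} --1--> {q0, q1, q2, q3, q4}  [seen]
{q0, q1, q3, q4} --2--> {q0, q1, q2, q3}  [new]
{q0, q2, q4} --0--> {q1, q3}  [new]
{q0, q2, q4} --1--> {q0, q1, q2, q3, q4}  [seen]
{q0, q2, q4} --2--> {q0, q1, q2, q3, q4}  [seen]
{q0, q1, q2, q3, q4} --0--> {q1, q2, q3, q4}  [seen]
{q0, q1, q2, q3, q4} --1--> {q0, q1, q2, q3, q4}  [seen]
{q0, q1, q2, q3, q4} --2--> {q0, q1, q2, q3, q4}  [seen]
{q0, q1, q2, q3} --0--> {q2, q3, q4}  [seen]
{q0, q1, q2, q3} --1--> {q0, q1, q2, q3, q4}  [seen]
{q0, q1, q2, q3} --2--> {q0, q1, q2, q3, q4}  [seen]
{q1, q3} --0--> {q2, q3, q4}  [seen]
{q1, q3} --1--> {q0, q1, q2, q3, q4}  [seen]
{q1, q3} --2--> {q0}  [seen]
Reachable DFA states: {q0}, ∅, {q2, q3, q4}, {q0, q1, q3}, {q1, q2, q3, q4}, {q0, q1, q3, q4}, {q0, q2, q4}, {q0, q1, q2, q3, q4}, {q0, q1, q2, q3}, {q1, q3}.
Accepting DFA states (contain an NFA accepting state): {q0}, {q2, q3, q4}, {q0, q1, q3}, {q1, q2, q3, q4}, {q0, q1, q3, q4}, {q0, q2, q4}, {q0, q1, q2, q3, q4}, {q0, q1, q2, q3}, {q1, q3}.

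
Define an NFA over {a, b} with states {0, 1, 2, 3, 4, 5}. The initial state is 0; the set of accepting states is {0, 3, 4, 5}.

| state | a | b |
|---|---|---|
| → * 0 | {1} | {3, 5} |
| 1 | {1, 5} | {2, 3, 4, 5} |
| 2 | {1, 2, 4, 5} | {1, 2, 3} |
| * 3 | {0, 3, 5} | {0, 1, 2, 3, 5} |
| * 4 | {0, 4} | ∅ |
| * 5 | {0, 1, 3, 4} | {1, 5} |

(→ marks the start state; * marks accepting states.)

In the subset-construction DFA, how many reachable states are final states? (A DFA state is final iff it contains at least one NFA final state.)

Start state of the DFA: {0}.
{0} --a--> {1}  [new]
{0} --b--> {3, 5}  [new]
{1} --a--> {1, 5}  [new]
{1} --b--> {2, 3, 4, 5}  [new]
{3, 5} --a--> {0, 1, 3, 4, 5}  [new]
{3, 5} --b--> {0, 1, 2, 3, 5}  [new]
{1, 5} --a--> {0, 1, 3, 4, 5}  [seen]
{1, 5} --b--> {1, 2, 3, 4, 5}  [new]
{2, 3, 4, 5} --a--> {0, 1, 2, 3, 4, 5}  [new]
{2, 3, 4, 5} --b--> {0, 1, 2, 3, 5}  [seen]
{0, 1, 3, 4, 5} --a--> {0, 1, 3, 4, 5}  [seen]
{0, 1, 3, 4, 5} --b--> {0, 1, 2, 3, 4, 5}  [seen]
{0, 1, 2, 3, 5} --a--> {0, 1, 2, 3, 4, 5}  [seen]
{0, 1, 2, 3, 5} --b--> {0, 1, 2, 3, 4, 5}  [seen]
{1, 2, 3, 4, 5} --a--> {0, 1, 2, 3, 4, 5}  [seen]
{1, 2, 3, 4, 5} --b--> {0, 1, 2, 3, 4, 5}  [seen]
{0, 1, 2, 3, 4, 5} --a--> {0, 1, 2, 3, 4, 5}  [seen]
{0, 1, 2, 3, 4, 5} --b--> {0, 1, 2, 3, 4, 5}  [seen]
Reachable DFA states: {0}, {1}, {3, 5}, {1, 5}, {2, 3, 4, 5}, {0, 1, 3, 4, 5}, {0, 1, 2, 3, 5}, {1, 2, 3, 4, 5}, {0, 1, 2, 3, 4, 5}.
Accepting DFA states (contain an NFA accepting state): {0}, {3, 5}, {1, 5}, {2, 3, 4, 5}, {0, 1, 3, 4, 5}, {0, 1, 2, 3, 5}, {1, 2, 3, 4, 5}, {0, 1, 2, 3, 4, 5}.

8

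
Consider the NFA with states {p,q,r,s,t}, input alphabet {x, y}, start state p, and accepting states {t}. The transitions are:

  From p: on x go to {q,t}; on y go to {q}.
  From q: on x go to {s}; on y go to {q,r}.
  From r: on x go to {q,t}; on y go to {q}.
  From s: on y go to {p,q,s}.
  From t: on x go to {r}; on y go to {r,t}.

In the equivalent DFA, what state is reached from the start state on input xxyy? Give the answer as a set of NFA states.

Start: {p}.
δ(p,x) = {q,t}.
Union: {q,t}.
After x: {q,t}.
δ(q,x) = {s}; δ(t,x) = {r}.
Union: {r,s}.
After x: {r,s}.
δ(r,y) = {q}; δ(s,y) = {p,q,s}.
Union: {p,q,s}.
After y: {p,q,s}.
δ(p,y) = {q}; δ(q,y) = {q,r}; δ(s,y) = {p,q,s}.
Union: {p,q,r,s}.
After y: {p,q,r,s}.

{p,q,r,s}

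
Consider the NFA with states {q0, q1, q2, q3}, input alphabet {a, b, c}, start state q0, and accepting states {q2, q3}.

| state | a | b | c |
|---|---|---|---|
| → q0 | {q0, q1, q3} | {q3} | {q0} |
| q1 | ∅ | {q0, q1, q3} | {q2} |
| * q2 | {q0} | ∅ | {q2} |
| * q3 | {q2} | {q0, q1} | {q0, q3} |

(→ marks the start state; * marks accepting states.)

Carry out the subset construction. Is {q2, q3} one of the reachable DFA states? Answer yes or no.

no

Start state of the DFA: {q0}.
{q0} --a--> {q0, q1, q3}  [new]
{q0} --b--> {q3}  [new]
{q0} --c--> {q0}  [seen]
{q0, q1, q3} --a--> {q0, q1, q2, q3}  [new]
{q0, q1, q3} --b--> {q0, q1, q3}  [seen]
{q0, q1, q3} --c--> {q0, q2, q3}  [new]
{q3} --a--> {q2}  [new]
{q3} --b--> {q0, q1}  [new]
{q3} --c--> {q0, q3}  [new]
{q0, q1, q2, q3} --a--> {q0, q1, q2, q3}  [seen]
{q0, q1, q2, q3} --b--> {q0, q1, q3}  [seen]
{q0, q1, q2, q3} --c--> {q0, q2, q3}  [seen]
{q0, q2, q3} --a--> {q0, q1, q2, q3}  [seen]
{q0, q2, q3} --b--> {q0, q1, q3}  [seen]
{q0, q2, q3} --c--> {q0, q2, q3}  [seen]
{q2} --a--> {q0}  [seen]
{q2} --b--> ∅  [new]
{q2} --c--> {q2}  [seen]
{q0, q1} --a--> {q0, q1, q3}  [seen]
{q0, q1} --b--> {q0, q1, q3}  [seen]
{q0, q1} --c--> {q0, q2}  [new]
{q0, q3} --a--> {q0, q1, q2, q3}  [seen]
{q0, q3} --b--> {q0, q1, q3}  [seen]
{q0, q3} --c--> {q0, q3}  [seen]
∅ --a--> ∅  [seen]
∅ --b--> ∅  [seen]
∅ --c--> ∅  [seen]
{q0, q2} --a--> {q0, q1, q3}  [seen]
{q0, q2} --b--> {q3}  [seen]
{q0, q2} --c--> {q0, q2}  [seen]
Reachable DFA states: {q0}, {q0, q1, q3}, {q3}, {q0, q1, q2, q3}, {q0, q2, q3}, {q2}, {q0, q1}, {q0, q3}, ∅, {q0, q2}.
{q2, q3} is not among them.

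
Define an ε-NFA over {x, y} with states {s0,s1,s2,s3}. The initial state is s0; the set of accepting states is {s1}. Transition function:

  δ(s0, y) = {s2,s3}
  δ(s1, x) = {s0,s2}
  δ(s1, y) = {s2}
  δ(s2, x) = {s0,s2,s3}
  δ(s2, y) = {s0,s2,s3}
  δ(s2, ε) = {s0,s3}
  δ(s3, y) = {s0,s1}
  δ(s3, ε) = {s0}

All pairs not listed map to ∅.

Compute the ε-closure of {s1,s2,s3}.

Begin with {s1,s2,s3}.
s2 →ε {s0,s3}; add s0.
ε-closure = {s0,s1,s2,s3}.

{s0,s1,s2,s3}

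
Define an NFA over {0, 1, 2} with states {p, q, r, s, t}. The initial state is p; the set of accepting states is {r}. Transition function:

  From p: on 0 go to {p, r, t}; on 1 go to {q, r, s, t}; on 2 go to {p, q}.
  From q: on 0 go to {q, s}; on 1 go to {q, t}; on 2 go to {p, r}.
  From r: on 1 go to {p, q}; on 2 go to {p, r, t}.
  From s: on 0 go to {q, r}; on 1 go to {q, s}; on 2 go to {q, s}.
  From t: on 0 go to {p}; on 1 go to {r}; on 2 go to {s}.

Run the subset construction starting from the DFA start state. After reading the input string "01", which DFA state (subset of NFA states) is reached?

{p, q, r, s, t}

Start: {p}.
δ(p,0) = {p, r, t}.
Union: {p, r, t}.
After 0: {p, r, t}.
δ(p,1) = {q, r, s, t}; δ(r,1) = {p, q}; δ(t,1) = {r}.
Union: {p, q, r, s, t}.
After 1: {p, q, r, s, t}.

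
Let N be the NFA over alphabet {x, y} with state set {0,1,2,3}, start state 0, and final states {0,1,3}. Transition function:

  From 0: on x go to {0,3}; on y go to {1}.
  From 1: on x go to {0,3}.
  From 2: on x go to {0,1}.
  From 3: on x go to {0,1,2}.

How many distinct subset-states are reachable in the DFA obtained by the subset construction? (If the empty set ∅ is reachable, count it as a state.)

Start state of the DFA: {0}.
{0} --x--> {0,3}  [new]
{0} --y--> {1}  [new]
{0,3} --x--> {0,1,2,3}  [new]
{0,3} --y--> {1}  [seen]
{1} --x--> {0,3}  [seen]
{1} --y--> ∅  [new]
{0,1,2,3} --x--> {0,1,2,3}  [seen]
{0,1,2,3} --y--> {1}  [seen]
∅ --x--> ∅  [seen]
∅ --y--> ∅  [seen]
Reachable DFA states: {0}, {0,3}, {1}, {0,1,2,3}, ∅.

5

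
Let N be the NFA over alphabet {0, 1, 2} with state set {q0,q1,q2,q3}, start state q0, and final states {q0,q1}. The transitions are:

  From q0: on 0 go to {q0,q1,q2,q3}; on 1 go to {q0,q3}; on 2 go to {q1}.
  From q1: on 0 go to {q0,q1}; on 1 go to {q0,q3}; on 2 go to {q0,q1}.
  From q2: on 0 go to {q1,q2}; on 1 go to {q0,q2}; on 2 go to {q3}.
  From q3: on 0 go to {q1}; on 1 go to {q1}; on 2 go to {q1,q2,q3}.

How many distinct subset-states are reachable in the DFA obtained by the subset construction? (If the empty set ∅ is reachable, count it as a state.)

Start state of the DFA: {q0}.
{q0} --0--> {q0,q1,q2,q3}  [new]
{q0} --1--> {q0,q3}  [new]
{q0} --2--> {q1}  [new]
{q0,q1,q2,q3} --0--> {q0,q1,q2,q3}  [seen]
{q0,q1,q2,q3} --1--> {q0,q1,q2,q3}  [seen]
{q0,q1,q2,q3} --2--> {q0,q1,q2,q3}  [seen]
{q0,q3} --0--> {q0,q1,q2,q3}  [seen]
{q0,q3} --1--> {q0,q1,q3}  [new]
{q0,q3} --2--> {q1,q2,q3}  [new]
{q1} --0--> {q0,q1}  [new]
{q1} --1--> {q0,q3}  [seen]
{q1} --2--> {q0,q1}  [seen]
{q0,q1,q3} --0--> {q0,q1,q2,q3}  [seen]
{q0,q1,q3} --1--> {q0,q1,q3}  [seen]
{q0,q1,q3} --2--> {q0,q1,q2,q3}  [seen]
{q1,q2,q3} --0--> {q0,q1,q2}  [new]
{q1,q2,q3} --1--> {q0,q1,q2,q3}  [seen]
{q1,q2,q3} --2--> {q0,q1,q2,q3}  [seen]
{q0,q1} --0--> {q0,q1,q2,q3}  [seen]
{q0,q1} --1--> {q0,q3}  [seen]
{q0,q1} --2--> {q0,q1}  [seen]
{q0,q1,q2} --0--> {q0,q1,q2,q3}  [seen]
{q0,q1,q2} --1--> {q0,q2,q3}  [new]
{q0,q1,q2} --2--> {q0,q1,q3}  [seen]
{q0,q2,q3} --0--> {q0,q1,q2,q3}  [seen]
{q0,q2,q3} --1--> {q0,q1,q2,q3}  [seen]
{q0,q2,q3} --2--> {q1,q2,q3}  [seen]
Reachable DFA states: {q0}, {q0,q1,q2,q3}, {q0,q3}, {q1}, {q0,q1,q3}, {q1,q2,q3}, {q0,q1}, {q0,q1,q2}, {q0,q2,q3}.

9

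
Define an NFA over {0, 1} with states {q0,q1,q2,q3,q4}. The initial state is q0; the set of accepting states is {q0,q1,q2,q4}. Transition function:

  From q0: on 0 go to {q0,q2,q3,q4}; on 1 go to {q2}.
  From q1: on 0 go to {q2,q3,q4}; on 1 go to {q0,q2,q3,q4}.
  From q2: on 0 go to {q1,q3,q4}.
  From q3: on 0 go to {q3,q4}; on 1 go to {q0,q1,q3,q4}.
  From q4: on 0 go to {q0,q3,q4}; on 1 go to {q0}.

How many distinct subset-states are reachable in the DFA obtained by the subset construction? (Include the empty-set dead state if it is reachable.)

Start state of the DFA: {q0}.
{q0} --0--> {q0,q2,q3,q4}  [new]
{q0} --1--> {q2}  [new]
{q0,q2,q3,q4} --0--> {q0,q1,q2,q3,q4}  [new]
{q0,q2,q3,q4} --1--> {q0,q1,q2,q3,q4}  [seen]
{q2} --0--> {q1,q3,q4}  [new]
{q2} --1--> ∅  [new]
{q0,q1,q2,q3,q4} --0--> {q0,q1,q2,q3,q4}  [seen]
{q0,q1,q2,q3,q4} --1--> {q0,q1,q2,q3,q4}  [seen]
{q1,q3,q4} --0--> {q0,q2,q3,q4}  [seen]
{q1,q3,q4} --1--> {q0,q1,q2,q3,q4}  [seen]
∅ --0--> ∅  [seen]
∅ --1--> ∅  [seen]
Reachable DFA states: {q0}, {q0,q2,q3,q4}, {q2}, {q0,q1,q2,q3,q4}, {q1,q3,q4}, ∅.

6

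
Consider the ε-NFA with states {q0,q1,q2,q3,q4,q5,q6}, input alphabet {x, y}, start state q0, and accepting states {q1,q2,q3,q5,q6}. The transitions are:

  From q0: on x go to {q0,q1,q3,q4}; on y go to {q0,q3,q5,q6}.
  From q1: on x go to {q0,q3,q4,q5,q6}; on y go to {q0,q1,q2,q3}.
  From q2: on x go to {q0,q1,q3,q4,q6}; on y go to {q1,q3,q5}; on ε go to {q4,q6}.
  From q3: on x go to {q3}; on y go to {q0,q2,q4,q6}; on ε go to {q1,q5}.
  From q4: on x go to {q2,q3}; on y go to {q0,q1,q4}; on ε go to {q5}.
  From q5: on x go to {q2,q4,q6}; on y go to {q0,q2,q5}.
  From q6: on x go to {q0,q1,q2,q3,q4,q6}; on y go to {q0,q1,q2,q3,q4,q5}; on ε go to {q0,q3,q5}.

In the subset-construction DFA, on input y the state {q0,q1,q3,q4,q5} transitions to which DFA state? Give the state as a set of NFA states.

{q0,q1,q2,q3,q4,q5,q6}

δ(q0,y) = {q0,q3,q5,q6}; δ(q1,y) = {q0,q1,q2,q3}; δ(q3,y) = {q0,q2,q4,q6}; δ(q4,y) = {q0,q1,q4}; δ(q5,y) = {q0,q2,q5}.
Union: {q0,q1,q2,q3,q4,q5,q6}.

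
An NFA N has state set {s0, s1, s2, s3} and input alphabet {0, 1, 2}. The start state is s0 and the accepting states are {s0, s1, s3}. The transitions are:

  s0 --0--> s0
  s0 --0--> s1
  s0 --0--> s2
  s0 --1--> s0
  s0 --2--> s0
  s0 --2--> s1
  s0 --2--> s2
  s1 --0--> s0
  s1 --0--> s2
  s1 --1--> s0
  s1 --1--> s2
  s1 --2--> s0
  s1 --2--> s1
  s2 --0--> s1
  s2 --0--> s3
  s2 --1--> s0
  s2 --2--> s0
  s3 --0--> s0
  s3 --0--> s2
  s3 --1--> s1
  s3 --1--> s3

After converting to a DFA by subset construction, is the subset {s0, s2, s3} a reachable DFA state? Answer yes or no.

no

Start state of the DFA: {s0}.
{s0} --0--> {s0, s1, s2}  [new]
{s0} --1--> {s0}  [seen]
{s0} --2--> {s0, s1, s2}  [seen]
{s0, s1, s2} --0--> {s0, s1, s2, s3}  [new]
{s0, s1, s2} --1--> {s0, s2}  [new]
{s0, s1, s2} --2--> {s0, s1, s2}  [seen]
{s0, s1, s2, s3} --0--> {s0, s1, s2, s3}  [seen]
{s0, s1, s2, s3} --1--> {s0, s1, s2, s3}  [seen]
{s0, s1, s2, s3} --2--> {s0, s1, s2}  [seen]
{s0, s2} --0--> {s0, s1, s2, s3}  [seen]
{s0, s2} --1--> {s0}  [seen]
{s0, s2} --2--> {s0, s1, s2}  [seen]
Reachable DFA states: {s0}, {s0, s1, s2}, {s0, s1, s2, s3}, {s0, s2}.
{s0, s2, s3} is not among them.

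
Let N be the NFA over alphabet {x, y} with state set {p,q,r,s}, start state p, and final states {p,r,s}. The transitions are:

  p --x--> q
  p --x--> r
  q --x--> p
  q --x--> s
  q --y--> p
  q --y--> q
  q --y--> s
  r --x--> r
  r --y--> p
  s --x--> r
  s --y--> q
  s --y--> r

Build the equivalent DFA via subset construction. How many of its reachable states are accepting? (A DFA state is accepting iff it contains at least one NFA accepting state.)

6

Start state of the DFA: {p}.
{p} --x--> {q,r}  [new]
{p} --y--> ∅  [new]
{q,r} --x--> {p,r,s}  [new]
{q,r} --y--> {p,q,s}  [new]
∅ --x--> ∅  [seen]
∅ --y--> ∅  [seen]
{p,r,s} --x--> {q,r}  [seen]
{p,r,s} --y--> {p,q,r}  [new]
{p,q,s} --x--> {p,q,r,s}  [new]
{p,q,s} --y--> {p,q,r,s}  [seen]
{p,q,r} --x--> {p,q,r,s}  [seen]
{p,q,r} --y--> {p,q,s}  [seen]
{p,q,r,s} --x--> {p,q,r,s}  [seen]
{p,q,r,s} --y--> {p,q,r,s}  [seen]
Reachable DFA states: {p}, {q,r}, ∅, {p,r,s}, {p,q,s}, {p,q,r}, {p,q,r,s}.
Accepting DFA states (contain an NFA accepting state): {p}, {q,r}, {p,r,s}, {p,q,s}, {p,q,r}, {p,q,r,s}.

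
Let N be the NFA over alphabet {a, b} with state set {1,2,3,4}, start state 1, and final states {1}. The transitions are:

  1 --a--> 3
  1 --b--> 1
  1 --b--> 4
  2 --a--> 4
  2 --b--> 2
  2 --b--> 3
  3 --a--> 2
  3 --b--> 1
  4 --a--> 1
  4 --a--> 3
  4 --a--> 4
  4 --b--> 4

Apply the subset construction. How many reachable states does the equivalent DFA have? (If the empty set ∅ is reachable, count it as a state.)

11

Start state of the DFA: {1}.
{1} --a--> {3}  [new]
{1} --b--> {1,4}  [new]
{3} --a--> {2}  [new]
{3} --b--> {1}  [seen]
{1,4} --a--> {1,3,4}  [new]
{1,4} --b--> {1,4}  [seen]
{2} --a--> {4}  [new]
{2} --b--> {2,3}  [new]
{1,3,4} --a--> {1,2,3,4}  [new]
{1,3,4} --b--> {1,4}  [seen]
{4} --a--> {1,3,4}  [seen]
{4} --b--> {4}  [seen]
{2,3} --a--> {2,4}  [new]
{2,3} --b--> {1,2,3}  [new]
{1,2,3,4} --a--> {1,2,3,4}  [seen]
{1,2,3,4} --b--> {1,2,3,4}  [seen]
{2,4} --a--> {1,3,4}  [seen]
{2,4} --b--> {2,3,4}  [new]
{1,2,3} --a--> {2,3,4}  [seen]
{1,2,3} --b--> {1,2,3,4}  [seen]
{2,3,4} --a--> {1,2,3,4}  [seen]
{2,3,4} --b--> {1,2,3,4}  [seen]
Reachable DFA states: {1}, {3}, {1,4}, {2}, {1,3,4}, {4}, {2,3}, {1,2,3,4}, {2,4}, {1,2,3}, {2,3,4}.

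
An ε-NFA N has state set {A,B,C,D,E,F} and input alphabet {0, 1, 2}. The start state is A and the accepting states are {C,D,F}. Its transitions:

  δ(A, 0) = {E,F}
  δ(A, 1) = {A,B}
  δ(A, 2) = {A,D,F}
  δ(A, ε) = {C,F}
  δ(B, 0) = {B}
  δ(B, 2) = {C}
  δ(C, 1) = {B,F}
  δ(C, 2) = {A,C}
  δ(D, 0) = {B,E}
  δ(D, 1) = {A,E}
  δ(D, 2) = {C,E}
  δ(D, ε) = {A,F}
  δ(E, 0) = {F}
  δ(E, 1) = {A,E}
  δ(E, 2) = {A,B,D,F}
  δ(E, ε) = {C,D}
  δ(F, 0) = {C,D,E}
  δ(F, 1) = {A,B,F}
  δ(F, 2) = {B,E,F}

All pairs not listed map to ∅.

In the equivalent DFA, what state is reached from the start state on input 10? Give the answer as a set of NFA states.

{A,B,C,D,E,F}

Start: {A,C,F}.
δ(A,1) = {A,B}; δ(C,1) = {B,F}; δ(F,1) = {A,B,F}.
Union: {A,B,F}.
ε-closure gives {A,B,C,F}.
After 1: {A,B,C,F}.
δ(A,0) = {E,F}; δ(B,0) = {B}; δ(C,0) = ∅; δ(F,0) = {C,D,E}.
Union: {B,C,D,E,F}.
ε-closure gives {A,B,C,D,E,F}.
After 0: {A,B,C,D,E,F}.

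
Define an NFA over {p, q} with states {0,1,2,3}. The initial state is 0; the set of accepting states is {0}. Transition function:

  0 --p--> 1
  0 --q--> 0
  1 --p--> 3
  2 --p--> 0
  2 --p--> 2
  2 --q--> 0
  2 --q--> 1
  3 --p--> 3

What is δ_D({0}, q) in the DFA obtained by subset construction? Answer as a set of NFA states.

δ(0,q) = {0}.
Union: {0}.

{0}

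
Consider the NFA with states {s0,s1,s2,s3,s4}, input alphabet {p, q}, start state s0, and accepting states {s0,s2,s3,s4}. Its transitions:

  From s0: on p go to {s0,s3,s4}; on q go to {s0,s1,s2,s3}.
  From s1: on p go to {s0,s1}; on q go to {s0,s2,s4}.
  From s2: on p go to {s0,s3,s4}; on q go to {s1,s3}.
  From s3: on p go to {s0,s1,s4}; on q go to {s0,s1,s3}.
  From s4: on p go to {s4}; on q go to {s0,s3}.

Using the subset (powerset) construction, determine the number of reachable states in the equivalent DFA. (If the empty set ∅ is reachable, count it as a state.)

Start state of the DFA: {s0}.
{s0} --p--> {s0,s3,s4}  [new]
{s0} --q--> {s0,s1,s2,s3}  [new]
{s0,s3,s4} --p--> {s0,s1,s3,s4}  [new]
{s0,s3,s4} --q--> {s0,s1,s2,s3}  [seen]
{s0,s1,s2,s3} --p--> {s0,s1,s3,s4}  [seen]
{s0,s1,s2,s3} --q--> {s0,s1,s2,s3,s4}  [new]
{s0,s1,s3,s4} --p--> {s0,s1,s3,s4}  [seen]
{s0,s1,s3,s4} --q--> {s0,s1,s2,s3,s4}  [seen]
{s0,s1,s2,s3,s4} --p--> {s0,s1,s3,s4}  [seen]
{s0,s1,s2,s3,s4} --q--> {s0,s1,s2,s3,s4}  [seen]
Reachable DFA states: {s0}, {s0,s3,s4}, {s0,s1,s2,s3}, {s0,s1,s3,s4}, {s0,s1,s2,s3,s4}.

5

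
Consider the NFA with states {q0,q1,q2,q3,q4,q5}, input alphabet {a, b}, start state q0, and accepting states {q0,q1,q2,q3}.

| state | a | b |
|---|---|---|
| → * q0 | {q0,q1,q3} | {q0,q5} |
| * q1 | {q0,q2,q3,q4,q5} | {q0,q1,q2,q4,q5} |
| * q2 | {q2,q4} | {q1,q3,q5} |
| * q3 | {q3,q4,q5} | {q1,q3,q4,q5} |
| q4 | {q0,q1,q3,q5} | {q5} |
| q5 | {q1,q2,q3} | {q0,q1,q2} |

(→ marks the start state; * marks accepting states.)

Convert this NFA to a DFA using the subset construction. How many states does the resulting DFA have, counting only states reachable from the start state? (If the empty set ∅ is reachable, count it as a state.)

Start state of the DFA: {q0}.
{q0} --a--> {q0,q1,q3}  [new]
{q0} --b--> {q0,q5}  [new]
{q0,q1,q3} --a--> {q0,q1,q2,q3,q4,q5}  [new]
{q0,q1,q3} --b--> {q0,q1,q2,q3,q4,q5}  [seen]
{q0,q5} --a--> {q0,q1,q2,q3}  [new]
{q0,q5} --b--> {q0,q1,q2,q5}  [new]
{q0,q1,q2,q3,q4,q5} --a--> {q0,q1,q2,q3,q4,q5}  [seen]
{q0,q1,q2,q3,q4,q5} --b--> {q0,q1,q2,q3,q4,q5}  [seen]
{q0,q1,q2,q3} --a--> {q0,q1,q2,q3,q4,q5}  [seen]
{q0,q1,q2,q3} --b--> {q0,q1,q2,q3,q4,q5}  [seen]
{q0,q1,q2,q5} --a--> {q0,q1,q2,q3,q4,q5}  [seen]
{q0,q1,q2,q5} --b--> {q0,q1,q2,q3,q4,q5}  [seen]
Reachable DFA states: {q0}, {q0,q1,q3}, {q0,q5}, {q0,q1,q2,q3,q4,q5}, {q0,q1,q2,q3}, {q0,q1,q2,q5}.

6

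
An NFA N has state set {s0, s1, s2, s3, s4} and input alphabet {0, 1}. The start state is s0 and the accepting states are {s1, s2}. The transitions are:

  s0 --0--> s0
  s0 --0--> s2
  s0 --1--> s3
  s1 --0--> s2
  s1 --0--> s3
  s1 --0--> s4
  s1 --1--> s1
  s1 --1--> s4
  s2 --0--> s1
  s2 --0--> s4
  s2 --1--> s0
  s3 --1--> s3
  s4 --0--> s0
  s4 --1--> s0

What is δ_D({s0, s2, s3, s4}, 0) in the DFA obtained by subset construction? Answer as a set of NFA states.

δ(s0,0) = {s0, s2}; δ(s2,0) = {s1, s4}; δ(s3,0) = ∅; δ(s4,0) = {s0}.
Union: {s0, s1, s2, s4}.

{s0, s1, s2, s4}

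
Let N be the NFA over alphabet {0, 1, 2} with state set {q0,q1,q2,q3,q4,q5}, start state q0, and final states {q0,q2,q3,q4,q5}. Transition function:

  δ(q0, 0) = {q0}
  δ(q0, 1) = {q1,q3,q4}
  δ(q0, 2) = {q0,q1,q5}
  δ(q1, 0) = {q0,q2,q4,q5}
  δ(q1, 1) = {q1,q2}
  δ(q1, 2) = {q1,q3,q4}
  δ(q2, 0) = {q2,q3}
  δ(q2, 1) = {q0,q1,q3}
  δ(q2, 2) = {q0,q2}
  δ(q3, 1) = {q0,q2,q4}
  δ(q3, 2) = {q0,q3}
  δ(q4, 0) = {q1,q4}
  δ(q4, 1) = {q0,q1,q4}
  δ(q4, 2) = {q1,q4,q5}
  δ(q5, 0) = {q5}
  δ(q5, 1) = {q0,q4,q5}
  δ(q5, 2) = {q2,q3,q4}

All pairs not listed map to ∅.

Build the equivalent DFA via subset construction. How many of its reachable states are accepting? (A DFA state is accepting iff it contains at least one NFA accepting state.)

Start state of the DFA: {q0}.
{q0} --0--> {q0}  [seen]
{q0} --1--> {q1,q3,q4}  [new]
{q0} --2--> {q0,q1,q5}  [new]
{q1,q3,q4} --0--> {q0,q1,q2,q4,q5}  [new]
{q1,q3,q4} --1--> {q0,q1,q2,q4}  [new]
{q1,q3,q4} --2--> {q0,q1,q3,q4,q5}  [new]
{q0,q1,q5} --0--> {q0,q2,q4,q5}  [new]
{q0,q1,q5} --1--> {q0,q1,q2,q3,q4,q5}  [new]
{q0,q1,q5} --2--> {q0,q1,q2,q3,q4,q5}  [seen]
{q0,q1,q2,q4,q5} --0--> {q0,q1,q2,q3,q4,q5}  [seen]
{q0,q1,q2,q4,q5} --1--> {q0,q1,q2,q3,q4,q5}  [seen]
{q0,q1,q2,q4,q5} --2--> {q0,q1,q2,q3,q4,q5}  [seen]
{q0,q1,q2,q4} --0--> {q0,q1,q2,q3,q4,q5}  [seen]
{q0,q1,q2,q4} --1--> {q0,q1,q2,q3,q4}  [new]
{q0,q1,q2,q4} --2--> {q0,q1,q2,q3,q4,q5}  [seen]
{q0,q1,q3,q4,q5} --0--> {q0,q1,q2,q4,q5}  [seen]
{q0,q1,q3,q4,q5} --1--> {q0,q1,q2,q3,q4,q5}  [seen]
{q0,q1,q3,q4,q5} --2--> {q0,q1,q2,q3,q4,q5}  [seen]
{q0,q2,q4,q5} --0--> {q0,q1,q2,q3,q4,q5}  [seen]
{q0,q2,q4,q5} --1--> {q0,q1,q3,q4,q5}  [seen]
{q0,q2,q4,q5} --2--> {q0,q1,q2,q3,q4,q5}  [seen]
{q0,q1,q2,q3,q4,q5} --0--> {q0,q1,q2,q3,q4,q5}  [seen]
{q0,q1,q2,q3,q4,q5} --1--> {q0,q1,q2,q3,q4,q5}  [seen]
{q0,q1,q2,q3,q4,q5} --2--> {q0,q1,q2,q3,q4,q5}  [seen]
{q0,q1,q2,q3,q4} --0--> {q0,q1,q2,q3,q4,q5}  [seen]
{q0,q1,q2,q3,q4} --1--> {q0,q1,q2,q3,q4}  [seen]
{q0,q1,q2,q3,q4} --2--> {q0,q1,q2,q3,q4,q5}  [seen]
Reachable DFA states: {q0}, {q1,q3,q4}, {q0,q1,q5}, {q0,q1,q2,q4,q5}, {q0,q1,q2,q4}, {q0,q1,q3,q4,q5}, {q0,q2,q4,q5}, {q0,q1,q2,q3,q4,q5}, {q0,q1,q2,q3,q4}.
Accepting DFA states (contain an NFA accepting state): {q0}, {q1,q3,q4}, {q0,q1,q5}, {q0,q1,q2,q4,q5}, {q0,q1,q2,q4}, {q0,q1,q3,q4,q5}, {q0,q2,q4,q5}, {q0,q1,q2,q3,q4,q5}, {q0,q1,q2,q3,q4}.

9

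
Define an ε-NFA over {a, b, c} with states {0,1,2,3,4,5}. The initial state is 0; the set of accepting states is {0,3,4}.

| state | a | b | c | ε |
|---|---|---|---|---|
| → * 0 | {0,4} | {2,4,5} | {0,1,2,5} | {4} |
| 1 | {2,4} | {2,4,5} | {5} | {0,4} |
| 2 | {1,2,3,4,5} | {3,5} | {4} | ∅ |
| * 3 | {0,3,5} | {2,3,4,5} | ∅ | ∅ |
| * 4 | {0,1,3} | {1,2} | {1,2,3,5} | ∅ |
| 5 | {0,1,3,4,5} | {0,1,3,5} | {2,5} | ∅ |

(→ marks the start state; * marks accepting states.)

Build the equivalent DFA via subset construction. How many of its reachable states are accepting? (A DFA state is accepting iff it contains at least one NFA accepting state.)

Start state of the DFA: {0,4} (ε-closure of the NFA start).
{0,4} --a--> {0,1,3,4}  [new]
{0,4} --b--> {0,1,2,4,5}  [new]
{0,4} --c--> {0,1,2,3,4,5}  [new]
{0,1,3,4} --a--> {0,1,2,3,4,5}  [seen]
{0,1,3,4} --b--> {0,1,2,3,4,5}  [seen]
{0,1,3,4} --c--> {0,1,2,3,4,5}  [seen]
{0,1,2,4,5} --a--> {0,1,2,3,4,5}  [seen]
{0,1,2,4,5} --b--> {0,1,2,3,4,5}  [seen]
{0,1,2,4,5} --c--> {0,1,2,3,4,5}  [seen]
{0,1,2,3,4,5} --a--> {0,1,2,3,4,5}  [seen]
{0,1,2,3,4,5} --b--> {0,1,2,3,4,5}  [seen]
{0,1,2,3,4,5} --c--> {0,1,2,3,4,5}  [seen]
Reachable DFA states: {0,4}, {0,1,3,4}, {0,1,2,4,5}, {0,1,2,3,4,5}.
Accepting DFA states (contain an NFA accepting state): {0,4}, {0,1,3,4}, {0,1,2,4,5}, {0,1,2,3,4,5}.

4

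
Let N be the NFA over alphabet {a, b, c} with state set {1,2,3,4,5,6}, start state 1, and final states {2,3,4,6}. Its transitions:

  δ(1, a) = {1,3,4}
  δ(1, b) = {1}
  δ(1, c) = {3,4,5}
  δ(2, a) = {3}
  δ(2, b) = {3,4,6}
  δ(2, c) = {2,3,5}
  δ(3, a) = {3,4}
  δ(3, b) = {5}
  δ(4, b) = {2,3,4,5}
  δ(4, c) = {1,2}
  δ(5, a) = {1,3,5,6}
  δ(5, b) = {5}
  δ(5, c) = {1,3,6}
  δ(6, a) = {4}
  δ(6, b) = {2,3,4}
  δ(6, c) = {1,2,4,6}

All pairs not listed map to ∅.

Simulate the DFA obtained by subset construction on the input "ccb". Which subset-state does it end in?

Start: {1}.
δ(1,c) = {3,4,5}.
Union: {3,4,5}.
After c: {3,4,5}.
δ(3,c) = ∅; δ(4,c) = {1,2}; δ(5,c) = {1,3,6}.
Union: {1,2,3,6}.
After c: {1,2,3,6}.
δ(1,b) = {1}; δ(2,b) = {3,4,6}; δ(3,b) = {5}; δ(6,b) = {2,3,4}.
Union: {1,2,3,4,5,6}.
After b: {1,2,3,4,5,6}.

{1,2,3,4,5,6}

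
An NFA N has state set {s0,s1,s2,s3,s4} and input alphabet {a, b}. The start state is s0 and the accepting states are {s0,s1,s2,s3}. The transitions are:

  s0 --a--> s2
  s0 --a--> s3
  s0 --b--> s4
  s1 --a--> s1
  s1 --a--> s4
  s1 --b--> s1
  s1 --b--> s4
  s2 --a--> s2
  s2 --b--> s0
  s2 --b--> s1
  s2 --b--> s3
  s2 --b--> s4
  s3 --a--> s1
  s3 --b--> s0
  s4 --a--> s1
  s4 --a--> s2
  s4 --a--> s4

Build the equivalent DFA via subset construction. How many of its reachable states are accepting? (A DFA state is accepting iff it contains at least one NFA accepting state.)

Start state of the DFA: {s0}.
{s0} --a--> {s2,s3}  [new]
{s0} --b--> {s4}  [new]
{s2,s3} --a--> {s1,s2}  [new]
{s2,s3} --b--> {s0,s1,s3,s4}  [new]
{s4} --a--> {s1,s2,s4}  [new]
{s4} --b--> ∅  [new]
{s1,s2} --a--> {s1,s2,s4}  [seen]
{s1,s2} --b--> {s0,s1,s3,s4}  [seen]
{s0,s1,s3,s4} --a--> {s1,s2,s3,s4}  [new]
{s0,s1,s3,s4} --b--> {s0,s1,s4}  [new]
{s1,s2,s4} --a--> {s1,s2,s4}  [seen]
{s1,s2,s4} --b--> {s0,s1,s3,s4}  [seen]
∅ --a--> ∅  [seen]
∅ --b--> ∅  [seen]
{s1,s2,s3,s4} --a--> {s1,s2,s4}  [seen]
{s1,s2,s3,s4} --b--> {s0,s1,s3,s4}  [seen]
{s0,s1,s4} --a--> {s1,s2,s3,s4}  [seen]
{s0,s1,s4} --b--> {s1,s4}  [new]
{s1,s4} --a--> {s1,s2,s4}  [seen]
{s1,s4} --b--> {s1,s4}  [seen]
Reachable DFA states: {s0}, {s2,s3}, {s4}, {s1,s2}, {s0,s1,s3,s4}, {s1,s2,s4}, ∅, {s1,s2,s3,s4}, {s0,s1,s4}, {s1,s4}.
Accepting DFA states (contain an NFA accepting state): {s0}, {s2,s3}, {s1,s2}, {s0,s1,s3,s4}, {s1,s2,s4}, {s1,s2,s3,s4}, {s0,s1,s4}, {s1,s4}.

8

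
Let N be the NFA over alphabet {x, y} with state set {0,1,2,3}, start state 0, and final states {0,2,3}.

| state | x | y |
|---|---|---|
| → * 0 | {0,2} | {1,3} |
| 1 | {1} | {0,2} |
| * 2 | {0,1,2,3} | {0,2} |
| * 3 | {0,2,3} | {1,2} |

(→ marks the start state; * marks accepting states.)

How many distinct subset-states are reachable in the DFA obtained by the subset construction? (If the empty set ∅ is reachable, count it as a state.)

5

Start state of the DFA: {0}.
{0} --x--> {0,2}  [new]
{0} --y--> {1,3}  [new]
{0,2} --x--> {0,1,2,3}  [new]
{0,2} --y--> {0,1,2,3}  [seen]
{1,3} --x--> {0,1,2,3}  [seen]
{1,3} --y--> {0,1,2}  [new]
{0,1,2,3} --x--> {0,1,2,3}  [seen]
{0,1,2,3} --y--> {0,1,2,3}  [seen]
{0,1,2} --x--> {0,1,2,3}  [seen]
{0,1,2} --y--> {0,1,2,3}  [seen]
Reachable DFA states: {0}, {0,2}, {1,3}, {0,1,2,3}, {0,1,2}.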